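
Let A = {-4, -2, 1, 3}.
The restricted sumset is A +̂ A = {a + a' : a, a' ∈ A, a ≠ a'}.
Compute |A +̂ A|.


Restricted sumset: A +̂ A = {a + a' : a ∈ A, a' ∈ A, a ≠ a'}.
Equivalently, take A + A and drop any sum 2a that is achievable ONLY as a + a for a ∈ A (i.e. sums representable only with equal summands).
Enumerate pairs (a, a') with a < a' (symmetric, so each unordered pair gives one sum; this covers all a ≠ a'):
  -4 + -2 = -6
  -4 + 1 = -3
  -4 + 3 = -1
  -2 + 1 = -1
  -2 + 3 = 1
  1 + 3 = 4
Collected distinct sums: {-6, -3, -1, 1, 4}
|A +̂ A| = 5
(Reference bound: |A +̂ A| ≥ 2|A| - 3 for |A| ≥ 2, with |A| = 4 giving ≥ 5.)

|A +̂ A| = 5


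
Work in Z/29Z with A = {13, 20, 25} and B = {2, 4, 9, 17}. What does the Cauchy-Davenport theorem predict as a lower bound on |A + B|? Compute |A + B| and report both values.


Cauchy-Davenport: |A + B| ≥ min(p, |A| + |B| - 1) for A, B nonempty in Z/pZ.
|A| = 3, |B| = 4, p = 29.
CD lower bound = min(29, 3 + 4 - 1) = min(29, 6) = 6.
Compute A + B mod 29 directly:
a = 13: 13+2=15, 13+4=17, 13+9=22, 13+17=1
a = 20: 20+2=22, 20+4=24, 20+9=0, 20+17=8
a = 25: 25+2=27, 25+4=0, 25+9=5, 25+17=13
A + B = {0, 1, 5, 8, 13, 15, 17, 22, 24, 27}, so |A + B| = 10.
Verify: 10 ≥ 6? Yes ✓.

CD lower bound = 6, actual |A + B| = 10.


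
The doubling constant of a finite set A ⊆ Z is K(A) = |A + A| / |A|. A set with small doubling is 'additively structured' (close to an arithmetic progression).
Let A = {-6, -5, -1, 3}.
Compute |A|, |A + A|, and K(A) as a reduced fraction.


|A| = 4.
Compute A + A by enumerating all 16 pairs.
A + A = {-12, -11, -10, -7, -6, -3, -2, 2, 6}, so |A + A| = 9.
K = |A + A| / |A| = 9/4 (already in lowest terms) ≈ 2.2500.
Reference: AP of size 4 gives K = 7/4 ≈ 1.7500; a fully generic set of size 4 gives K ≈ 2.5000.

|A| = 4, |A + A| = 9, K = 9/4.


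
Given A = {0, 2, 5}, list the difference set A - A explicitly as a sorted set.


A - A = {a - a' : a, a' ∈ A}.
Compute a - a' for each ordered pair (a, a'):
a = 0: 0-0=0, 0-2=-2, 0-5=-5
a = 2: 2-0=2, 2-2=0, 2-5=-3
a = 5: 5-0=5, 5-2=3, 5-5=0
Collecting distinct values (and noting 0 appears from a-a):
A - A = {-5, -3, -2, 0, 2, 3, 5}
|A - A| = 7

A - A = {-5, -3, -2, 0, 2, 3, 5}


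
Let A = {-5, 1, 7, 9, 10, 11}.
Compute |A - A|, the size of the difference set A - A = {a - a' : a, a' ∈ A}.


A - A = {a - a' : a, a' ∈ A}; |A| = 6.
Bounds: 2|A|-1 ≤ |A - A| ≤ |A|² - |A| + 1, i.e. 11 ≤ |A - A| ≤ 31.
Note: 0 ∈ A - A always (from a - a). The set is symmetric: if d ∈ A - A then -d ∈ A - A.
Enumerate nonzero differences d = a - a' with a > a' (then include -d):
Positive differences: {1, 2, 3, 4, 6, 8, 9, 10, 12, 14, 15, 16}
Full difference set: {0} ∪ (positive diffs) ∪ (negative diffs).
|A - A| = 1 + 2·12 = 25 (matches direct enumeration: 25).

|A - A| = 25


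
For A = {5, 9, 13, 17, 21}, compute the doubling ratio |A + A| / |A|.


|A| = 5.
Compute A + A by enumerating all 25 pairs.
A + A = {10, 14, 18, 22, 26, 30, 34, 38, 42}, so |A + A| = 9.
K = |A + A| / |A| = 9/5 (already in lowest terms) ≈ 1.8000.
Reference: AP of size 5 gives K = 9/5 ≈ 1.8000; a fully generic set of size 5 gives K ≈ 3.0000.

|A| = 5, |A + A| = 9, K = 9/5.


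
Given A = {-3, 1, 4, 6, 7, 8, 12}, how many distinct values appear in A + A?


A + A = {a + a' : a, a' ∈ A}; |A| = 7.
General bounds: 2|A| - 1 ≤ |A + A| ≤ |A|(|A|+1)/2, i.e. 13 ≤ |A + A| ≤ 28.
Lower bound 2|A|-1 is attained iff A is an arithmetic progression.
Enumerate sums a + a' for a ≤ a' (symmetric, so this suffices):
a = -3: -3+-3=-6, -3+1=-2, -3+4=1, -3+6=3, -3+7=4, -3+8=5, -3+12=9
a = 1: 1+1=2, 1+4=5, 1+6=7, 1+7=8, 1+8=9, 1+12=13
a = 4: 4+4=8, 4+6=10, 4+7=11, 4+8=12, 4+12=16
a = 6: 6+6=12, 6+7=13, 6+8=14, 6+12=18
a = 7: 7+7=14, 7+8=15, 7+12=19
a = 8: 8+8=16, 8+12=20
a = 12: 12+12=24
Distinct sums: {-6, -2, 1, 2, 3, 4, 5, 7, 8, 9, 10, 11, 12, 13, 14, 15, 16, 18, 19, 20, 24}
|A + A| = 21

|A + A| = 21


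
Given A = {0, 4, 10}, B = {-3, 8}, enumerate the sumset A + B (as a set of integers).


A + B = {a + b : a ∈ A, b ∈ B}.
Enumerate all |A|·|B| = 3·2 = 6 pairs (a, b) and collect distinct sums.
a = 0: 0+-3=-3, 0+8=8
a = 4: 4+-3=1, 4+8=12
a = 10: 10+-3=7, 10+8=18
Collecting distinct sums: A + B = {-3, 1, 7, 8, 12, 18}
|A + B| = 6

A + B = {-3, 1, 7, 8, 12, 18}


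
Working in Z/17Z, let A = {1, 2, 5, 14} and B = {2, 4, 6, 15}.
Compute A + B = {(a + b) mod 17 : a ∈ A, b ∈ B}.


Work in Z/17Z: reduce every sum a + b modulo 17.
Enumerate all 16 pairs:
a = 1: 1+2=3, 1+4=5, 1+6=7, 1+15=16
a = 2: 2+2=4, 2+4=6, 2+6=8, 2+15=0
a = 5: 5+2=7, 5+4=9, 5+6=11, 5+15=3
a = 14: 14+2=16, 14+4=1, 14+6=3, 14+15=12
Distinct residues collected: {0, 1, 3, 4, 5, 6, 7, 8, 9, 11, 12, 16}
|A + B| = 12 (out of 17 total residues).

A + B = {0, 1, 3, 4, 5, 6, 7, 8, 9, 11, 12, 16}


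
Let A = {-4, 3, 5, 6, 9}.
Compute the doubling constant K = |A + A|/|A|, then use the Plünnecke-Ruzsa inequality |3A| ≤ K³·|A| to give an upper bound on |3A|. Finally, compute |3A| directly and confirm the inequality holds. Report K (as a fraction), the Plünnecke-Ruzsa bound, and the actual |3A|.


|A| = 5.
Step 1: Compute A + A by enumerating all 25 pairs.
A + A = {-8, -1, 1, 2, 5, 6, 8, 9, 10, 11, 12, 14, 15, 18}, so |A + A| = 14.
Step 2: Doubling constant K = |A + A|/|A| = 14/5 = 14/5 ≈ 2.8000.
Step 3: Plünnecke-Ruzsa gives |3A| ≤ K³·|A| = (2.8000)³ · 5 ≈ 109.7600.
Step 4: Compute 3A = A + A + A directly by enumerating all triples (a,b,c) ∈ A³; |3A| = 27.
Step 5: Check 27 ≤ 109.7600? Yes ✓.

K = 14/5, Plünnecke-Ruzsa bound K³|A| ≈ 109.7600, |3A| = 27, inequality holds.


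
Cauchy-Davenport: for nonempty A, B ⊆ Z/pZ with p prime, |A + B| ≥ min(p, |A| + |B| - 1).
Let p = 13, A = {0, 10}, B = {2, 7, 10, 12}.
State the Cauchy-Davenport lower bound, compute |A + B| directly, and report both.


Cauchy-Davenport: |A + B| ≥ min(p, |A| + |B| - 1) for A, B nonempty in Z/pZ.
|A| = 2, |B| = 4, p = 13.
CD lower bound = min(13, 2 + 4 - 1) = min(13, 5) = 5.
Compute A + B mod 13 directly:
a = 0: 0+2=2, 0+7=7, 0+10=10, 0+12=12
a = 10: 10+2=12, 10+7=4, 10+10=7, 10+12=9
A + B = {2, 4, 7, 9, 10, 12}, so |A + B| = 6.
Verify: 6 ≥ 5? Yes ✓.

CD lower bound = 5, actual |A + B| = 6.


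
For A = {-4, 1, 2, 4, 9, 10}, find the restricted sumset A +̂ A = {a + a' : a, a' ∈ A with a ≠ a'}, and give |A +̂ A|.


Restricted sumset: A +̂ A = {a + a' : a ∈ A, a' ∈ A, a ≠ a'}.
Equivalently, take A + A and drop any sum 2a that is achievable ONLY as a + a for a ∈ A (i.e. sums representable only with equal summands).
Enumerate pairs (a, a') with a < a' (symmetric, so each unordered pair gives one sum; this covers all a ≠ a'):
  -4 + 1 = -3
  -4 + 2 = -2
  -4 + 4 = 0
  -4 + 9 = 5
  -4 + 10 = 6
  1 + 2 = 3
  1 + 4 = 5
  1 + 9 = 10
  1 + 10 = 11
  2 + 4 = 6
  2 + 9 = 11
  2 + 10 = 12
  4 + 9 = 13
  4 + 10 = 14
  9 + 10 = 19
Collected distinct sums: {-3, -2, 0, 3, 5, 6, 10, 11, 12, 13, 14, 19}
|A +̂ A| = 12
(Reference bound: |A +̂ A| ≥ 2|A| - 3 for |A| ≥ 2, with |A| = 6 giving ≥ 9.)

|A +̂ A| = 12


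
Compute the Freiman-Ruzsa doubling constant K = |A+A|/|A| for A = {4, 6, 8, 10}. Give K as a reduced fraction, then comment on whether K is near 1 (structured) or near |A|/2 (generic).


|A| = 4.
Compute A + A by enumerating all 16 pairs.
A + A = {8, 10, 12, 14, 16, 18, 20}, so |A + A| = 7.
K = |A + A| / |A| = 7/4 (already in lowest terms) ≈ 1.7500.
Reference: AP of size 4 gives K = 7/4 ≈ 1.7500; a fully generic set of size 4 gives K ≈ 2.5000.

|A| = 4, |A + A| = 7, K = 7/4.


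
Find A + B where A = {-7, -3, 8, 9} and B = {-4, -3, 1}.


A + B = {a + b : a ∈ A, b ∈ B}.
Enumerate all |A|·|B| = 4·3 = 12 pairs (a, b) and collect distinct sums.
a = -7: -7+-4=-11, -7+-3=-10, -7+1=-6
a = -3: -3+-4=-7, -3+-3=-6, -3+1=-2
a = 8: 8+-4=4, 8+-3=5, 8+1=9
a = 9: 9+-4=5, 9+-3=6, 9+1=10
Collecting distinct sums: A + B = {-11, -10, -7, -6, -2, 4, 5, 6, 9, 10}
|A + B| = 10

A + B = {-11, -10, -7, -6, -2, 4, 5, 6, 9, 10}


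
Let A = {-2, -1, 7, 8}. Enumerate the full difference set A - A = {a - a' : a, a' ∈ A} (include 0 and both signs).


A - A = {a - a' : a, a' ∈ A}.
Compute a - a' for each ordered pair (a, a'):
a = -2: -2--2=0, -2--1=-1, -2-7=-9, -2-8=-10
a = -1: -1--2=1, -1--1=0, -1-7=-8, -1-8=-9
a = 7: 7--2=9, 7--1=8, 7-7=0, 7-8=-1
a = 8: 8--2=10, 8--1=9, 8-7=1, 8-8=0
Collecting distinct values (and noting 0 appears from a-a):
A - A = {-10, -9, -8, -1, 0, 1, 8, 9, 10}
|A - A| = 9

A - A = {-10, -9, -8, -1, 0, 1, 8, 9, 10}


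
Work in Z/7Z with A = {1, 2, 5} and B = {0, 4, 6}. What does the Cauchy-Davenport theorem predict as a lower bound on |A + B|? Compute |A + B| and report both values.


Cauchy-Davenport: |A + B| ≥ min(p, |A| + |B| - 1) for A, B nonempty in Z/pZ.
|A| = 3, |B| = 3, p = 7.
CD lower bound = min(7, 3 + 3 - 1) = min(7, 5) = 5.
Compute A + B mod 7 directly:
a = 1: 1+0=1, 1+4=5, 1+6=0
a = 2: 2+0=2, 2+4=6, 2+6=1
a = 5: 5+0=5, 5+4=2, 5+6=4
A + B = {0, 1, 2, 4, 5, 6}, so |A + B| = 6.
Verify: 6 ≥ 5? Yes ✓.

CD lower bound = 5, actual |A + B| = 6.


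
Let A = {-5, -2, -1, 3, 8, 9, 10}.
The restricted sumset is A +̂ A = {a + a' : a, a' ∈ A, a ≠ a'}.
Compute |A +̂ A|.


Restricted sumset: A +̂ A = {a + a' : a ∈ A, a' ∈ A, a ≠ a'}.
Equivalently, take A + A and drop any sum 2a that is achievable ONLY as a + a for a ∈ A (i.e. sums representable only with equal summands).
Enumerate pairs (a, a') with a < a' (symmetric, so each unordered pair gives one sum; this covers all a ≠ a'):
  -5 + -2 = -7
  -5 + -1 = -6
  -5 + 3 = -2
  -5 + 8 = 3
  -5 + 9 = 4
  -5 + 10 = 5
  -2 + -1 = -3
  -2 + 3 = 1
  -2 + 8 = 6
  -2 + 9 = 7
  -2 + 10 = 8
  -1 + 3 = 2
  -1 + 8 = 7
  -1 + 9 = 8
  -1 + 10 = 9
  3 + 8 = 11
  3 + 9 = 12
  3 + 10 = 13
  8 + 9 = 17
  8 + 10 = 18
  9 + 10 = 19
Collected distinct sums: {-7, -6, -3, -2, 1, 2, 3, 4, 5, 6, 7, 8, 9, 11, 12, 13, 17, 18, 19}
|A +̂ A| = 19
(Reference bound: |A +̂ A| ≥ 2|A| - 3 for |A| ≥ 2, with |A| = 7 giving ≥ 11.)

|A +̂ A| = 19


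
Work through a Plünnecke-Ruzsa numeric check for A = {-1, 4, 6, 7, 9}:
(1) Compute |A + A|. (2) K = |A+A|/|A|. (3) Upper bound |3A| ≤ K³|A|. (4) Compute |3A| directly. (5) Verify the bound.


|A| = 5.
Step 1: Compute A + A by enumerating all 25 pairs.
A + A = {-2, 3, 5, 6, 8, 10, 11, 12, 13, 14, 15, 16, 18}, so |A + A| = 13.
Step 2: Doubling constant K = |A + A|/|A| = 13/5 = 13/5 ≈ 2.6000.
Step 3: Plünnecke-Ruzsa gives |3A| ≤ K³·|A| = (2.6000)³ · 5 ≈ 87.8800.
Step 4: Compute 3A = A + A + A directly by enumerating all triples (a,b,c) ∈ A³; |3A| = 23.
Step 5: Check 23 ≤ 87.8800? Yes ✓.

K = 13/5, Plünnecke-Ruzsa bound K³|A| ≈ 87.8800, |3A| = 23, inequality holds.


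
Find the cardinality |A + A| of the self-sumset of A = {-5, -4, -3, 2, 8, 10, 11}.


A + A = {a + a' : a, a' ∈ A}; |A| = 7.
General bounds: 2|A| - 1 ≤ |A + A| ≤ |A|(|A|+1)/2, i.e. 13 ≤ |A + A| ≤ 28.
Lower bound 2|A|-1 is attained iff A is an arithmetic progression.
Enumerate sums a + a' for a ≤ a' (symmetric, so this suffices):
a = -5: -5+-5=-10, -5+-4=-9, -5+-3=-8, -5+2=-3, -5+8=3, -5+10=5, -5+11=6
a = -4: -4+-4=-8, -4+-3=-7, -4+2=-2, -4+8=4, -4+10=6, -4+11=7
a = -3: -3+-3=-6, -3+2=-1, -3+8=5, -3+10=7, -3+11=8
a = 2: 2+2=4, 2+8=10, 2+10=12, 2+11=13
a = 8: 8+8=16, 8+10=18, 8+11=19
a = 10: 10+10=20, 10+11=21
a = 11: 11+11=22
Distinct sums: {-10, -9, -8, -7, -6, -3, -2, -1, 3, 4, 5, 6, 7, 8, 10, 12, 13, 16, 18, 19, 20, 21, 22}
|A + A| = 23

|A + A| = 23


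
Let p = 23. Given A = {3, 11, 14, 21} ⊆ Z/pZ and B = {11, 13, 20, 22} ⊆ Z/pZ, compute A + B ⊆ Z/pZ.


Work in Z/23Z: reduce every sum a + b modulo 23.
Enumerate all 16 pairs:
a = 3: 3+11=14, 3+13=16, 3+20=0, 3+22=2
a = 11: 11+11=22, 11+13=1, 11+20=8, 11+22=10
a = 14: 14+11=2, 14+13=4, 14+20=11, 14+22=13
a = 21: 21+11=9, 21+13=11, 21+20=18, 21+22=20
Distinct residues collected: {0, 1, 2, 4, 8, 9, 10, 11, 13, 14, 16, 18, 20, 22}
|A + B| = 14 (out of 23 total residues).

A + B = {0, 1, 2, 4, 8, 9, 10, 11, 13, 14, 16, 18, 20, 22}


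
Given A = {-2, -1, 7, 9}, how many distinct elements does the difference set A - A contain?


A - A = {a - a' : a, a' ∈ A}; |A| = 4.
Bounds: 2|A|-1 ≤ |A - A| ≤ |A|² - |A| + 1, i.e. 7 ≤ |A - A| ≤ 13.
Note: 0 ∈ A - A always (from a - a). The set is symmetric: if d ∈ A - A then -d ∈ A - A.
Enumerate nonzero differences d = a - a' with a > a' (then include -d):
Positive differences: {1, 2, 8, 9, 10, 11}
Full difference set: {0} ∪ (positive diffs) ∪ (negative diffs).
|A - A| = 1 + 2·6 = 13 (matches direct enumeration: 13).

|A - A| = 13


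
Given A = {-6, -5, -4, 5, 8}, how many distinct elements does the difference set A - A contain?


A - A = {a - a' : a, a' ∈ A}; |A| = 5.
Bounds: 2|A|-1 ≤ |A - A| ≤ |A|² - |A| + 1, i.e. 9 ≤ |A - A| ≤ 21.
Note: 0 ∈ A - A always (from a - a). The set is symmetric: if d ∈ A - A then -d ∈ A - A.
Enumerate nonzero differences d = a - a' with a > a' (then include -d):
Positive differences: {1, 2, 3, 9, 10, 11, 12, 13, 14}
Full difference set: {0} ∪ (positive diffs) ∪ (negative diffs).
|A - A| = 1 + 2·9 = 19 (matches direct enumeration: 19).

|A - A| = 19


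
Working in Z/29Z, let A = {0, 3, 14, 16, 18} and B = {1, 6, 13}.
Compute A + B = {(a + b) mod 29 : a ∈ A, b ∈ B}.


Work in Z/29Z: reduce every sum a + b modulo 29.
Enumerate all 15 pairs:
a = 0: 0+1=1, 0+6=6, 0+13=13
a = 3: 3+1=4, 3+6=9, 3+13=16
a = 14: 14+1=15, 14+6=20, 14+13=27
a = 16: 16+1=17, 16+6=22, 16+13=0
a = 18: 18+1=19, 18+6=24, 18+13=2
Distinct residues collected: {0, 1, 2, 4, 6, 9, 13, 15, 16, 17, 19, 20, 22, 24, 27}
|A + B| = 15 (out of 29 total residues).

A + B = {0, 1, 2, 4, 6, 9, 13, 15, 16, 17, 19, 20, 22, 24, 27}


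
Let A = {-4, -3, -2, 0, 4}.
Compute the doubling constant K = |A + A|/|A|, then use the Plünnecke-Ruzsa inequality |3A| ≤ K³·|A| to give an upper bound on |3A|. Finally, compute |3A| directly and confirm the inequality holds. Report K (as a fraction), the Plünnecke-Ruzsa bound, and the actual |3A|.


|A| = 5.
Step 1: Compute A + A by enumerating all 25 pairs.
A + A = {-8, -7, -6, -5, -4, -3, -2, 0, 1, 2, 4, 8}, so |A + A| = 12.
Step 2: Doubling constant K = |A + A|/|A| = 12/5 = 12/5 ≈ 2.4000.
Step 3: Plünnecke-Ruzsa gives |3A| ≤ K³·|A| = (2.4000)³ · 5 ≈ 69.1200.
Step 4: Compute 3A = A + A + A directly by enumerating all triples (a,b,c) ∈ A³; |3A| = 20.
Step 5: Check 20 ≤ 69.1200? Yes ✓.

K = 12/5, Plünnecke-Ruzsa bound K³|A| ≈ 69.1200, |3A| = 20, inequality holds.


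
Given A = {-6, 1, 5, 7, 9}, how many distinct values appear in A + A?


A + A = {a + a' : a, a' ∈ A}; |A| = 5.
General bounds: 2|A| - 1 ≤ |A + A| ≤ |A|(|A|+1)/2, i.e. 9 ≤ |A + A| ≤ 15.
Lower bound 2|A|-1 is attained iff A is an arithmetic progression.
Enumerate sums a + a' for a ≤ a' (symmetric, so this suffices):
a = -6: -6+-6=-12, -6+1=-5, -6+5=-1, -6+7=1, -6+9=3
a = 1: 1+1=2, 1+5=6, 1+7=8, 1+9=10
a = 5: 5+5=10, 5+7=12, 5+9=14
a = 7: 7+7=14, 7+9=16
a = 9: 9+9=18
Distinct sums: {-12, -5, -1, 1, 2, 3, 6, 8, 10, 12, 14, 16, 18}
|A + A| = 13

|A + A| = 13


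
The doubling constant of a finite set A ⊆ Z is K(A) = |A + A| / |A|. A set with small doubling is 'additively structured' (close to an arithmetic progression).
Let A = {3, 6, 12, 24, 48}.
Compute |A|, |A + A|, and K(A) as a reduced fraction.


|A| = 5.
Compute A + A by enumerating all 25 pairs.
A + A = {6, 9, 12, 15, 18, 24, 27, 30, 36, 48, 51, 54, 60, 72, 96}, so |A + A| = 15.
K = |A + A| / |A| = 15/5 = 3/1 ≈ 3.0000.
Reference: AP of size 5 gives K = 9/5 ≈ 1.8000; a fully generic set of size 5 gives K ≈ 3.0000.

|A| = 5, |A + A| = 15, K = 15/5 = 3/1.


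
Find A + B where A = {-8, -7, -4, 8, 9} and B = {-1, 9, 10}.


A + B = {a + b : a ∈ A, b ∈ B}.
Enumerate all |A|·|B| = 5·3 = 15 pairs (a, b) and collect distinct sums.
a = -8: -8+-1=-9, -8+9=1, -8+10=2
a = -7: -7+-1=-8, -7+9=2, -7+10=3
a = -4: -4+-1=-5, -4+9=5, -4+10=6
a = 8: 8+-1=7, 8+9=17, 8+10=18
a = 9: 9+-1=8, 9+9=18, 9+10=19
Collecting distinct sums: A + B = {-9, -8, -5, 1, 2, 3, 5, 6, 7, 8, 17, 18, 19}
|A + B| = 13

A + B = {-9, -8, -5, 1, 2, 3, 5, 6, 7, 8, 17, 18, 19}


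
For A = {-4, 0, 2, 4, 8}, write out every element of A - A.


A - A = {a - a' : a, a' ∈ A}.
Compute a - a' for each ordered pair (a, a'):
a = -4: -4--4=0, -4-0=-4, -4-2=-6, -4-4=-8, -4-8=-12
a = 0: 0--4=4, 0-0=0, 0-2=-2, 0-4=-4, 0-8=-8
a = 2: 2--4=6, 2-0=2, 2-2=0, 2-4=-2, 2-8=-6
a = 4: 4--4=8, 4-0=4, 4-2=2, 4-4=0, 4-8=-4
a = 8: 8--4=12, 8-0=8, 8-2=6, 8-4=4, 8-8=0
Collecting distinct values (and noting 0 appears from a-a):
A - A = {-12, -8, -6, -4, -2, 0, 2, 4, 6, 8, 12}
|A - A| = 11

A - A = {-12, -8, -6, -4, -2, 0, 2, 4, 6, 8, 12}


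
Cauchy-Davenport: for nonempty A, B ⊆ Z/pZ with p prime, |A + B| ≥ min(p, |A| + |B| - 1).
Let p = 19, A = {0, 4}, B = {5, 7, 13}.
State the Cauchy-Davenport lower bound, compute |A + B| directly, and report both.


Cauchy-Davenport: |A + B| ≥ min(p, |A| + |B| - 1) for A, B nonempty in Z/pZ.
|A| = 2, |B| = 3, p = 19.
CD lower bound = min(19, 2 + 3 - 1) = min(19, 4) = 4.
Compute A + B mod 19 directly:
a = 0: 0+5=5, 0+7=7, 0+13=13
a = 4: 4+5=9, 4+7=11, 4+13=17
A + B = {5, 7, 9, 11, 13, 17}, so |A + B| = 6.
Verify: 6 ≥ 4? Yes ✓.

CD lower bound = 4, actual |A + B| = 6.


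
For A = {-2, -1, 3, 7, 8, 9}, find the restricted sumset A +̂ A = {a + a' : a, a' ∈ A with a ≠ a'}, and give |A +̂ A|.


Restricted sumset: A +̂ A = {a + a' : a ∈ A, a' ∈ A, a ≠ a'}.
Equivalently, take A + A and drop any sum 2a that is achievable ONLY as a + a for a ∈ A (i.e. sums representable only with equal summands).
Enumerate pairs (a, a') with a < a' (symmetric, so each unordered pair gives one sum; this covers all a ≠ a'):
  -2 + -1 = -3
  -2 + 3 = 1
  -2 + 7 = 5
  -2 + 8 = 6
  -2 + 9 = 7
  -1 + 3 = 2
  -1 + 7 = 6
  -1 + 8 = 7
  -1 + 9 = 8
  3 + 7 = 10
  3 + 8 = 11
  3 + 9 = 12
  7 + 8 = 15
  7 + 9 = 16
  8 + 9 = 17
Collected distinct sums: {-3, 1, 2, 5, 6, 7, 8, 10, 11, 12, 15, 16, 17}
|A +̂ A| = 13
(Reference bound: |A +̂ A| ≥ 2|A| - 3 for |A| ≥ 2, with |A| = 6 giving ≥ 9.)

|A +̂ A| = 13


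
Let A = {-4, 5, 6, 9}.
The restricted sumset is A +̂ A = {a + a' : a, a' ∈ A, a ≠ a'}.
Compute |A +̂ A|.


Restricted sumset: A +̂ A = {a + a' : a ∈ A, a' ∈ A, a ≠ a'}.
Equivalently, take A + A and drop any sum 2a that is achievable ONLY as a + a for a ∈ A (i.e. sums representable only with equal summands).
Enumerate pairs (a, a') with a < a' (symmetric, so each unordered pair gives one sum; this covers all a ≠ a'):
  -4 + 5 = 1
  -4 + 6 = 2
  -4 + 9 = 5
  5 + 6 = 11
  5 + 9 = 14
  6 + 9 = 15
Collected distinct sums: {1, 2, 5, 11, 14, 15}
|A +̂ A| = 6
(Reference bound: |A +̂ A| ≥ 2|A| - 3 for |A| ≥ 2, with |A| = 4 giving ≥ 5.)

|A +̂ A| = 6


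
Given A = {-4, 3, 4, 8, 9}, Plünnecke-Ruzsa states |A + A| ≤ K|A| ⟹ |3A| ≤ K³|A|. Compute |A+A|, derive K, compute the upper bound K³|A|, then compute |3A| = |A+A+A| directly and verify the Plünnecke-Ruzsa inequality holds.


|A| = 5.
Step 1: Compute A + A by enumerating all 25 pairs.
A + A = {-8, -1, 0, 4, 5, 6, 7, 8, 11, 12, 13, 16, 17, 18}, so |A + A| = 14.
Step 2: Doubling constant K = |A + A|/|A| = 14/5 = 14/5 ≈ 2.8000.
Step 3: Plünnecke-Ruzsa gives |3A| ≤ K³·|A| = (2.8000)³ · 5 ≈ 109.7600.
Step 4: Compute 3A = A + A + A directly by enumerating all triples (a,b,c) ∈ A³; |3A| = 27.
Step 5: Check 27 ≤ 109.7600? Yes ✓.

K = 14/5, Plünnecke-Ruzsa bound K³|A| ≈ 109.7600, |3A| = 27, inequality holds.


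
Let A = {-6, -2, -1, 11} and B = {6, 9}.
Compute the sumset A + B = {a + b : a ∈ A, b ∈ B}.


A + B = {a + b : a ∈ A, b ∈ B}.
Enumerate all |A|·|B| = 4·2 = 8 pairs (a, b) and collect distinct sums.
a = -6: -6+6=0, -6+9=3
a = -2: -2+6=4, -2+9=7
a = -1: -1+6=5, -1+9=8
a = 11: 11+6=17, 11+9=20
Collecting distinct sums: A + B = {0, 3, 4, 5, 7, 8, 17, 20}
|A + B| = 8

A + B = {0, 3, 4, 5, 7, 8, 17, 20}


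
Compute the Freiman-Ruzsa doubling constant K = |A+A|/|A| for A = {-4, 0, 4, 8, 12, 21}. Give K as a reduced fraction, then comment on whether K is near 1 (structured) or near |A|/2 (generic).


|A| = 6.
Compute A + A by enumerating all 36 pairs.
A + A = {-8, -4, 0, 4, 8, 12, 16, 17, 20, 21, 24, 25, 29, 33, 42}, so |A + A| = 15.
K = |A + A| / |A| = 15/6 = 5/2 ≈ 2.5000.
Reference: AP of size 6 gives K = 11/6 ≈ 1.8333; a fully generic set of size 6 gives K ≈ 3.5000.

|A| = 6, |A + A| = 15, K = 15/6 = 5/2.


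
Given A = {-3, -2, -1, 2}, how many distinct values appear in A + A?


A + A = {a + a' : a, a' ∈ A}; |A| = 4.
General bounds: 2|A| - 1 ≤ |A + A| ≤ |A|(|A|+1)/2, i.e. 7 ≤ |A + A| ≤ 10.
Lower bound 2|A|-1 is attained iff A is an arithmetic progression.
Enumerate sums a + a' for a ≤ a' (symmetric, so this suffices):
a = -3: -3+-3=-6, -3+-2=-5, -3+-1=-4, -3+2=-1
a = -2: -2+-2=-4, -2+-1=-3, -2+2=0
a = -1: -1+-1=-2, -1+2=1
a = 2: 2+2=4
Distinct sums: {-6, -5, -4, -3, -2, -1, 0, 1, 4}
|A + A| = 9

|A + A| = 9


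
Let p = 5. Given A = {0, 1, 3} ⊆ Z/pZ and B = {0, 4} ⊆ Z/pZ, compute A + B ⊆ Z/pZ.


Work in Z/5Z: reduce every sum a + b modulo 5.
Enumerate all 6 pairs:
a = 0: 0+0=0, 0+4=4
a = 1: 1+0=1, 1+4=0
a = 3: 3+0=3, 3+4=2
Distinct residues collected: {0, 1, 2, 3, 4}
|A + B| = 5 (out of 5 total residues).

A + B = {0, 1, 2, 3, 4}


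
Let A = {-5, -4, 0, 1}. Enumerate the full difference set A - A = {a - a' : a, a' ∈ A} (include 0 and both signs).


A - A = {a - a' : a, a' ∈ A}.
Compute a - a' for each ordered pair (a, a'):
a = -5: -5--5=0, -5--4=-1, -5-0=-5, -5-1=-6
a = -4: -4--5=1, -4--4=0, -4-0=-4, -4-1=-5
a = 0: 0--5=5, 0--4=4, 0-0=0, 0-1=-1
a = 1: 1--5=6, 1--4=5, 1-0=1, 1-1=0
Collecting distinct values (and noting 0 appears from a-a):
A - A = {-6, -5, -4, -1, 0, 1, 4, 5, 6}
|A - A| = 9

A - A = {-6, -5, -4, -1, 0, 1, 4, 5, 6}


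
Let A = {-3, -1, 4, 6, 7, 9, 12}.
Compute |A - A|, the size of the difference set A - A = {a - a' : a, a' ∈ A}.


A - A = {a - a' : a, a' ∈ A}; |A| = 7.
Bounds: 2|A|-1 ≤ |A - A| ≤ |A|² - |A| + 1, i.e. 13 ≤ |A - A| ≤ 43.
Note: 0 ∈ A - A always (from a - a). The set is symmetric: if d ∈ A - A then -d ∈ A - A.
Enumerate nonzero differences d = a - a' with a > a' (then include -d):
Positive differences: {1, 2, 3, 5, 6, 7, 8, 9, 10, 12, 13, 15}
Full difference set: {0} ∪ (positive diffs) ∪ (negative diffs).
|A - A| = 1 + 2·12 = 25 (matches direct enumeration: 25).

|A - A| = 25


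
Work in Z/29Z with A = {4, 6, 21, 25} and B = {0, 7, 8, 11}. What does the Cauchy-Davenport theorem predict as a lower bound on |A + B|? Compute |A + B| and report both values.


Cauchy-Davenport: |A + B| ≥ min(p, |A| + |B| - 1) for A, B nonempty in Z/pZ.
|A| = 4, |B| = 4, p = 29.
CD lower bound = min(29, 4 + 4 - 1) = min(29, 7) = 7.
Compute A + B mod 29 directly:
a = 4: 4+0=4, 4+7=11, 4+8=12, 4+11=15
a = 6: 6+0=6, 6+7=13, 6+8=14, 6+11=17
a = 21: 21+0=21, 21+7=28, 21+8=0, 21+11=3
a = 25: 25+0=25, 25+7=3, 25+8=4, 25+11=7
A + B = {0, 3, 4, 6, 7, 11, 12, 13, 14, 15, 17, 21, 25, 28}, so |A + B| = 14.
Verify: 14 ≥ 7? Yes ✓.

CD lower bound = 7, actual |A + B| = 14.


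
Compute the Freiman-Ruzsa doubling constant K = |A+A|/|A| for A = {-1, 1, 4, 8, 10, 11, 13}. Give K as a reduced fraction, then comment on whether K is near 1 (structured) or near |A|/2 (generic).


|A| = 7.
Compute A + A by enumerating all 49 pairs.
A + A = {-2, 0, 2, 3, 5, 7, 8, 9, 10, 11, 12, 14, 15, 16, 17, 18, 19, 20, 21, 22, 23, 24, 26}, so |A + A| = 23.
K = |A + A| / |A| = 23/7 (already in lowest terms) ≈ 3.2857.
Reference: AP of size 7 gives K = 13/7 ≈ 1.8571; a fully generic set of size 7 gives K ≈ 4.0000.

|A| = 7, |A + A| = 23, K = 23/7.


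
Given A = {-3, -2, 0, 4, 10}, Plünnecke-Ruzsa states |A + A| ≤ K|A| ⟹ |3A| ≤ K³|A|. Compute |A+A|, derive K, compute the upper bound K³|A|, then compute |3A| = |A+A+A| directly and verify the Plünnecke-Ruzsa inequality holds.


|A| = 5.
Step 1: Compute A + A by enumerating all 25 pairs.
A + A = {-6, -5, -4, -3, -2, 0, 1, 2, 4, 7, 8, 10, 14, 20}, so |A + A| = 14.
Step 2: Doubling constant K = |A + A|/|A| = 14/5 = 14/5 ≈ 2.8000.
Step 3: Plünnecke-Ruzsa gives |3A| ≤ K³·|A| = (2.8000)³ · 5 ≈ 109.7600.
Step 4: Compute 3A = A + A + A directly by enumerating all triples (a,b,c) ∈ A³; |3A| = 26.
Step 5: Check 26 ≤ 109.7600? Yes ✓.

K = 14/5, Plünnecke-Ruzsa bound K³|A| ≈ 109.7600, |3A| = 26, inequality holds.


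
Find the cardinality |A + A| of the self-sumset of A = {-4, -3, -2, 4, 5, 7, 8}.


A + A = {a + a' : a, a' ∈ A}; |A| = 7.
General bounds: 2|A| - 1 ≤ |A + A| ≤ |A|(|A|+1)/2, i.e. 13 ≤ |A + A| ≤ 28.
Lower bound 2|A|-1 is attained iff A is an arithmetic progression.
Enumerate sums a + a' for a ≤ a' (symmetric, so this suffices):
a = -4: -4+-4=-8, -4+-3=-7, -4+-2=-6, -4+4=0, -4+5=1, -4+7=3, -4+8=4
a = -3: -3+-3=-6, -3+-2=-5, -3+4=1, -3+5=2, -3+7=4, -3+8=5
a = -2: -2+-2=-4, -2+4=2, -2+5=3, -2+7=5, -2+8=6
a = 4: 4+4=8, 4+5=9, 4+7=11, 4+8=12
a = 5: 5+5=10, 5+7=12, 5+8=13
a = 7: 7+7=14, 7+8=15
a = 8: 8+8=16
Distinct sums: {-8, -7, -6, -5, -4, 0, 1, 2, 3, 4, 5, 6, 8, 9, 10, 11, 12, 13, 14, 15, 16}
|A + A| = 21

|A + A| = 21


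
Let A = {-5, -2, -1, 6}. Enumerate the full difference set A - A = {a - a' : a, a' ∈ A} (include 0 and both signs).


A - A = {a - a' : a, a' ∈ A}.
Compute a - a' for each ordered pair (a, a'):
a = -5: -5--5=0, -5--2=-3, -5--1=-4, -5-6=-11
a = -2: -2--5=3, -2--2=0, -2--1=-1, -2-6=-8
a = -1: -1--5=4, -1--2=1, -1--1=0, -1-6=-7
a = 6: 6--5=11, 6--2=8, 6--1=7, 6-6=0
Collecting distinct values (and noting 0 appears from a-a):
A - A = {-11, -8, -7, -4, -3, -1, 0, 1, 3, 4, 7, 8, 11}
|A - A| = 13

A - A = {-11, -8, -7, -4, -3, -1, 0, 1, 3, 4, 7, 8, 11}


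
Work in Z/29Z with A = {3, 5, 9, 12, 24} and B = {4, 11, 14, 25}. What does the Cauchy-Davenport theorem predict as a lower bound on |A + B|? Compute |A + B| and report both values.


Cauchy-Davenport: |A + B| ≥ min(p, |A| + |B| - 1) for A, B nonempty in Z/pZ.
|A| = 5, |B| = 4, p = 29.
CD lower bound = min(29, 5 + 4 - 1) = min(29, 8) = 8.
Compute A + B mod 29 directly:
a = 3: 3+4=7, 3+11=14, 3+14=17, 3+25=28
a = 5: 5+4=9, 5+11=16, 5+14=19, 5+25=1
a = 9: 9+4=13, 9+11=20, 9+14=23, 9+25=5
a = 12: 12+4=16, 12+11=23, 12+14=26, 12+25=8
a = 24: 24+4=28, 24+11=6, 24+14=9, 24+25=20
A + B = {1, 5, 6, 7, 8, 9, 13, 14, 16, 17, 19, 20, 23, 26, 28}, so |A + B| = 15.
Verify: 15 ≥ 8? Yes ✓.

CD lower bound = 8, actual |A + B| = 15.


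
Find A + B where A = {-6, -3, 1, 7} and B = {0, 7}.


A + B = {a + b : a ∈ A, b ∈ B}.
Enumerate all |A|·|B| = 4·2 = 8 pairs (a, b) and collect distinct sums.
a = -6: -6+0=-6, -6+7=1
a = -3: -3+0=-3, -3+7=4
a = 1: 1+0=1, 1+7=8
a = 7: 7+0=7, 7+7=14
Collecting distinct sums: A + B = {-6, -3, 1, 4, 7, 8, 14}
|A + B| = 7

A + B = {-6, -3, 1, 4, 7, 8, 14}


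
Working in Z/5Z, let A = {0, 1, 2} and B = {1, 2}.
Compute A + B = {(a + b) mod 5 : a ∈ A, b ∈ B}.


Work in Z/5Z: reduce every sum a + b modulo 5.
Enumerate all 6 pairs:
a = 0: 0+1=1, 0+2=2
a = 1: 1+1=2, 1+2=3
a = 2: 2+1=3, 2+2=4
Distinct residues collected: {1, 2, 3, 4}
|A + B| = 4 (out of 5 total residues).

A + B = {1, 2, 3, 4}


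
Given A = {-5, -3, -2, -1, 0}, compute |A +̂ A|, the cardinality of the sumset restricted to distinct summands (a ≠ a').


Restricted sumset: A +̂ A = {a + a' : a ∈ A, a' ∈ A, a ≠ a'}.
Equivalently, take A + A and drop any sum 2a that is achievable ONLY as a + a for a ∈ A (i.e. sums representable only with equal summands).
Enumerate pairs (a, a') with a < a' (symmetric, so each unordered pair gives one sum; this covers all a ≠ a'):
  -5 + -3 = -8
  -5 + -2 = -7
  -5 + -1 = -6
  -5 + 0 = -5
  -3 + -2 = -5
  -3 + -1 = -4
  -3 + 0 = -3
  -2 + -1 = -3
  -2 + 0 = -2
  -1 + 0 = -1
Collected distinct sums: {-8, -7, -6, -5, -4, -3, -2, -1}
|A +̂ A| = 8
(Reference bound: |A +̂ A| ≥ 2|A| - 3 for |A| ≥ 2, with |A| = 5 giving ≥ 7.)

|A +̂ A| = 8


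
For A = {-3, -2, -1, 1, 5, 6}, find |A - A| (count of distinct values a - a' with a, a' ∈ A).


A - A = {a - a' : a, a' ∈ A}; |A| = 6.
Bounds: 2|A|-1 ≤ |A - A| ≤ |A|² - |A| + 1, i.e. 11 ≤ |A - A| ≤ 31.
Note: 0 ∈ A - A always (from a - a). The set is symmetric: if d ∈ A - A then -d ∈ A - A.
Enumerate nonzero differences d = a - a' with a > a' (then include -d):
Positive differences: {1, 2, 3, 4, 5, 6, 7, 8, 9}
Full difference set: {0} ∪ (positive diffs) ∪ (negative diffs).
|A - A| = 1 + 2·9 = 19 (matches direct enumeration: 19).

|A - A| = 19


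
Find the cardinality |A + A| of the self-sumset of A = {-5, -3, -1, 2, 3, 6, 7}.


A + A = {a + a' : a, a' ∈ A}; |A| = 7.
General bounds: 2|A| - 1 ≤ |A + A| ≤ |A|(|A|+1)/2, i.e. 13 ≤ |A + A| ≤ 28.
Lower bound 2|A|-1 is attained iff A is an arithmetic progression.
Enumerate sums a + a' for a ≤ a' (symmetric, so this suffices):
a = -5: -5+-5=-10, -5+-3=-8, -5+-1=-6, -5+2=-3, -5+3=-2, -5+6=1, -5+7=2
a = -3: -3+-3=-6, -3+-1=-4, -3+2=-1, -3+3=0, -3+6=3, -3+7=4
a = -1: -1+-1=-2, -1+2=1, -1+3=2, -1+6=5, -1+7=6
a = 2: 2+2=4, 2+3=5, 2+6=8, 2+7=9
a = 3: 3+3=6, 3+6=9, 3+7=10
a = 6: 6+6=12, 6+7=13
a = 7: 7+7=14
Distinct sums: {-10, -8, -6, -4, -3, -2, -1, 0, 1, 2, 3, 4, 5, 6, 8, 9, 10, 12, 13, 14}
|A + A| = 20

|A + A| = 20


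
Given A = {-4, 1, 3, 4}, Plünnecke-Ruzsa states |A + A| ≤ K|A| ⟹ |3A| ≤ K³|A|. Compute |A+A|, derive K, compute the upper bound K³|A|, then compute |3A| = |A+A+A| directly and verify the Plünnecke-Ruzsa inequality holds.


|A| = 4.
Step 1: Compute A + A by enumerating all 16 pairs.
A + A = {-8, -3, -1, 0, 2, 4, 5, 6, 7, 8}, so |A + A| = 10.
Step 2: Doubling constant K = |A + A|/|A| = 10/4 = 10/4 ≈ 2.5000.
Step 3: Plünnecke-Ruzsa gives |3A| ≤ K³·|A| = (2.5000)³ · 4 ≈ 62.5000.
Step 4: Compute 3A = A + A + A directly by enumerating all triples (a,b,c) ∈ A³; |3A| = 18.
Step 5: Check 18 ≤ 62.5000? Yes ✓.

K = 10/4, Plünnecke-Ruzsa bound K³|A| ≈ 62.5000, |3A| = 18, inequality holds.


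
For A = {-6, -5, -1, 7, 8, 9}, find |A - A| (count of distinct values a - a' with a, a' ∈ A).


A - A = {a - a' : a, a' ∈ A}; |A| = 6.
Bounds: 2|A|-1 ≤ |A - A| ≤ |A|² - |A| + 1, i.e. 11 ≤ |A - A| ≤ 31.
Note: 0 ∈ A - A always (from a - a). The set is symmetric: if d ∈ A - A then -d ∈ A - A.
Enumerate nonzero differences d = a - a' with a > a' (then include -d):
Positive differences: {1, 2, 4, 5, 8, 9, 10, 12, 13, 14, 15}
Full difference set: {0} ∪ (positive diffs) ∪ (negative diffs).
|A - A| = 1 + 2·11 = 23 (matches direct enumeration: 23).

|A - A| = 23


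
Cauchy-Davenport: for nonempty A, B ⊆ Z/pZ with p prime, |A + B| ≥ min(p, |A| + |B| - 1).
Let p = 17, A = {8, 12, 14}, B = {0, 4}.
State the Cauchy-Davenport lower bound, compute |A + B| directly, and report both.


Cauchy-Davenport: |A + B| ≥ min(p, |A| + |B| - 1) for A, B nonempty in Z/pZ.
|A| = 3, |B| = 2, p = 17.
CD lower bound = min(17, 3 + 2 - 1) = min(17, 4) = 4.
Compute A + B mod 17 directly:
a = 8: 8+0=8, 8+4=12
a = 12: 12+0=12, 12+4=16
a = 14: 14+0=14, 14+4=1
A + B = {1, 8, 12, 14, 16}, so |A + B| = 5.
Verify: 5 ≥ 4? Yes ✓.

CD lower bound = 4, actual |A + B| = 5.


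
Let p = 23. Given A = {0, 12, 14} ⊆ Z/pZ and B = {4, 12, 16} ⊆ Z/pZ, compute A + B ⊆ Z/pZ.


Work in Z/23Z: reduce every sum a + b modulo 23.
Enumerate all 9 pairs:
a = 0: 0+4=4, 0+12=12, 0+16=16
a = 12: 12+4=16, 12+12=1, 12+16=5
a = 14: 14+4=18, 14+12=3, 14+16=7
Distinct residues collected: {1, 3, 4, 5, 7, 12, 16, 18}
|A + B| = 8 (out of 23 total residues).

A + B = {1, 3, 4, 5, 7, 12, 16, 18}


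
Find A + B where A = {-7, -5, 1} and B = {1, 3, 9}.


A + B = {a + b : a ∈ A, b ∈ B}.
Enumerate all |A|·|B| = 3·3 = 9 pairs (a, b) and collect distinct sums.
a = -7: -7+1=-6, -7+3=-4, -7+9=2
a = -5: -5+1=-4, -5+3=-2, -5+9=4
a = 1: 1+1=2, 1+3=4, 1+9=10
Collecting distinct sums: A + B = {-6, -4, -2, 2, 4, 10}
|A + B| = 6

A + B = {-6, -4, -2, 2, 4, 10}


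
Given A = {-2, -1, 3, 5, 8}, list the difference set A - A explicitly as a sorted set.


A - A = {a - a' : a, a' ∈ A}.
Compute a - a' for each ordered pair (a, a'):
a = -2: -2--2=0, -2--1=-1, -2-3=-5, -2-5=-7, -2-8=-10
a = -1: -1--2=1, -1--1=0, -1-3=-4, -1-5=-6, -1-8=-9
a = 3: 3--2=5, 3--1=4, 3-3=0, 3-5=-2, 3-8=-5
a = 5: 5--2=7, 5--1=6, 5-3=2, 5-5=0, 5-8=-3
a = 8: 8--2=10, 8--1=9, 8-3=5, 8-5=3, 8-8=0
Collecting distinct values (and noting 0 appears from a-a):
A - A = {-10, -9, -7, -6, -5, -4, -3, -2, -1, 0, 1, 2, 3, 4, 5, 6, 7, 9, 10}
|A - A| = 19

A - A = {-10, -9, -7, -6, -5, -4, -3, -2, -1, 0, 1, 2, 3, 4, 5, 6, 7, 9, 10}


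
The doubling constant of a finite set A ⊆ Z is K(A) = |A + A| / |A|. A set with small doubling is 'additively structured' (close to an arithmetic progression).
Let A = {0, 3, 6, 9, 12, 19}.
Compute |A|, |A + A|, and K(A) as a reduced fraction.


|A| = 6.
Compute A + A by enumerating all 36 pairs.
A + A = {0, 3, 6, 9, 12, 15, 18, 19, 21, 22, 24, 25, 28, 31, 38}, so |A + A| = 15.
K = |A + A| / |A| = 15/6 = 5/2 ≈ 2.5000.
Reference: AP of size 6 gives K = 11/6 ≈ 1.8333; a fully generic set of size 6 gives K ≈ 3.5000.

|A| = 6, |A + A| = 15, K = 15/6 = 5/2.


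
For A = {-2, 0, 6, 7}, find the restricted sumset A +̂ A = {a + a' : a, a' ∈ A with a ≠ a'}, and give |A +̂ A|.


Restricted sumset: A +̂ A = {a + a' : a ∈ A, a' ∈ A, a ≠ a'}.
Equivalently, take A + A and drop any sum 2a that is achievable ONLY as a + a for a ∈ A (i.e. sums representable only with equal summands).
Enumerate pairs (a, a') with a < a' (symmetric, so each unordered pair gives one sum; this covers all a ≠ a'):
  -2 + 0 = -2
  -2 + 6 = 4
  -2 + 7 = 5
  0 + 6 = 6
  0 + 7 = 7
  6 + 7 = 13
Collected distinct sums: {-2, 4, 5, 6, 7, 13}
|A +̂ A| = 6
(Reference bound: |A +̂ A| ≥ 2|A| - 3 for |A| ≥ 2, with |A| = 4 giving ≥ 5.)

|A +̂ A| = 6


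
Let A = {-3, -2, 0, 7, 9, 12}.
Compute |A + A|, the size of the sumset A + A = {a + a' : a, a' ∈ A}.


A + A = {a + a' : a, a' ∈ A}; |A| = 6.
General bounds: 2|A| - 1 ≤ |A + A| ≤ |A|(|A|+1)/2, i.e. 11 ≤ |A + A| ≤ 21.
Lower bound 2|A|-1 is attained iff A is an arithmetic progression.
Enumerate sums a + a' for a ≤ a' (symmetric, so this suffices):
a = -3: -3+-3=-6, -3+-2=-5, -3+0=-3, -3+7=4, -3+9=6, -3+12=9
a = -2: -2+-2=-4, -2+0=-2, -2+7=5, -2+9=7, -2+12=10
a = 0: 0+0=0, 0+7=7, 0+9=9, 0+12=12
a = 7: 7+7=14, 7+9=16, 7+12=19
a = 9: 9+9=18, 9+12=21
a = 12: 12+12=24
Distinct sums: {-6, -5, -4, -3, -2, 0, 4, 5, 6, 7, 9, 10, 12, 14, 16, 18, 19, 21, 24}
|A + A| = 19

|A + A| = 19


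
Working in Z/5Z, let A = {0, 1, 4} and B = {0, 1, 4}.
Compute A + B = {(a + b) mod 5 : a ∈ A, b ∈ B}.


Work in Z/5Z: reduce every sum a + b modulo 5.
Enumerate all 9 pairs:
a = 0: 0+0=0, 0+1=1, 0+4=4
a = 1: 1+0=1, 1+1=2, 1+4=0
a = 4: 4+0=4, 4+1=0, 4+4=3
Distinct residues collected: {0, 1, 2, 3, 4}
|A + B| = 5 (out of 5 total residues).

A + B = {0, 1, 2, 3, 4}


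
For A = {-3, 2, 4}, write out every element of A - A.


A - A = {a - a' : a, a' ∈ A}.
Compute a - a' for each ordered pair (a, a'):
a = -3: -3--3=0, -3-2=-5, -3-4=-7
a = 2: 2--3=5, 2-2=0, 2-4=-2
a = 4: 4--3=7, 4-2=2, 4-4=0
Collecting distinct values (and noting 0 appears from a-a):
A - A = {-7, -5, -2, 0, 2, 5, 7}
|A - A| = 7

A - A = {-7, -5, -2, 0, 2, 5, 7}


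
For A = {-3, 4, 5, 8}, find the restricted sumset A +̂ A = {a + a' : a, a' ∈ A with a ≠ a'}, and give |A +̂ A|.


Restricted sumset: A +̂ A = {a + a' : a ∈ A, a' ∈ A, a ≠ a'}.
Equivalently, take A + A and drop any sum 2a that is achievable ONLY as a + a for a ∈ A (i.e. sums representable only with equal summands).
Enumerate pairs (a, a') with a < a' (symmetric, so each unordered pair gives one sum; this covers all a ≠ a'):
  -3 + 4 = 1
  -3 + 5 = 2
  -3 + 8 = 5
  4 + 5 = 9
  4 + 8 = 12
  5 + 8 = 13
Collected distinct sums: {1, 2, 5, 9, 12, 13}
|A +̂ A| = 6
(Reference bound: |A +̂ A| ≥ 2|A| - 3 for |A| ≥ 2, with |A| = 4 giving ≥ 5.)

|A +̂ A| = 6


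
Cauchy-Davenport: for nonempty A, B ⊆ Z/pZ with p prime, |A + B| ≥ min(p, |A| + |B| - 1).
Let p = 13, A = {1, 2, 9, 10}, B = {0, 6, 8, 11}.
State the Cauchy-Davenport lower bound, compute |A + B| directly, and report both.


Cauchy-Davenport: |A + B| ≥ min(p, |A| + |B| - 1) for A, B nonempty in Z/pZ.
|A| = 4, |B| = 4, p = 13.
CD lower bound = min(13, 4 + 4 - 1) = min(13, 7) = 7.
Compute A + B mod 13 directly:
a = 1: 1+0=1, 1+6=7, 1+8=9, 1+11=12
a = 2: 2+0=2, 2+6=8, 2+8=10, 2+11=0
a = 9: 9+0=9, 9+6=2, 9+8=4, 9+11=7
a = 10: 10+0=10, 10+6=3, 10+8=5, 10+11=8
A + B = {0, 1, 2, 3, 4, 5, 7, 8, 9, 10, 12}, so |A + B| = 11.
Verify: 11 ≥ 7? Yes ✓.

CD lower bound = 7, actual |A + B| = 11.


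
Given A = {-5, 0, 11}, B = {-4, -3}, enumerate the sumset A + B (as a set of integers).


A + B = {a + b : a ∈ A, b ∈ B}.
Enumerate all |A|·|B| = 3·2 = 6 pairs (a, b) and collect distinct sums.
a = -5: -5+-4=-9, -5+-3=-8
a = 0: 0+-4=-4, 0+-3=-3
a = 11: 11+-4=7, 11+-3=8
Collecting distinct sums: A + B = {-9, -8, -4, -3, 7, 8}
|A + B| = 6

A + B = {-9, -8, -4, -3, 7, 8}


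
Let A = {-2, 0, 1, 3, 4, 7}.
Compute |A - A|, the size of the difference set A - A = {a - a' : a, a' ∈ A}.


A - A = {a - a' : a, a' ∈ A}; |A| = 6.
Bounds: 2|A|-1 ≤ |A - A| ≤ |A|² - |A| + 1, i.e. 11 ≤ |A - A| ≤ 31.
Note: 0 ∈ A - A always (from a - a). The set is symmetric: if d ∈ A - A then -d ∈ A - A.
Enumerate nonzero differences d = a - a' with a > a' (then include -d):
Positive differences: {1, 2, 3, 4, 5, 6, 7, 9}
Full difference set: {0} ∪ (positive diffs) ∪ (negative diffs).
|A - A| = 1 + 2·8 = 17 (matches direct enumeration: 17).

|A - A| = 17


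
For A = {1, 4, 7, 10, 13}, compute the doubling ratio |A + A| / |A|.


|A| = 5.
Compute A + A by enumerating all 25 pairs.
A + A = {2, 5, 8, 11, 14, 17, 20, 23, 26}, so |A + A| = 9.
K = |A + A| / |A| = 9/5 (already in lowest terms) ≈ 1.8000.
Reference: AP of size 5 gives K = 9/5 ≈ 1.8000; a fully generic set of size 5 gives K ≈ 3.0000.

|A| = 5, |A + A| = 9, K = 9/5.


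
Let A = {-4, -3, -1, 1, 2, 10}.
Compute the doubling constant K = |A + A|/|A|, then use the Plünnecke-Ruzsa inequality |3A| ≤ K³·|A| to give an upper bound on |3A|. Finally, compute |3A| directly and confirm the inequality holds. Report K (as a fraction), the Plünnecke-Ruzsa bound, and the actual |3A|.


|A| = 6.
Step 1: Compute A + A by enumerating all 36 pairs.
A + A = {-8, -7, -6, -5, -4, -3, -2, -1, 0, 1, 2, 3, 4, 6, 7, 9, 11, 12, 20}, so |A + A| = 19.
Step 2: Doubling constant K = |A + A|/|A| = 19/6 = 19/6 ≈ 3.1667.
Step 3: Plünnecke-Ruzsa gives |3A| ≤ K³·|A| = (3.1667)³ · 6 ≈ 190.5278.
Step 4: Compute 3A = A + A + A directly by enumerating all triples (a,b,c) ∈ A³; |3A| = 33.
Step 5: Check 33 ≤ 190.5278? Yes ✓.

K = 19/6, Plünnecke-Ruzsa bound K³|A| ≈ 190.5278, |3A| = 33, inequality holds.


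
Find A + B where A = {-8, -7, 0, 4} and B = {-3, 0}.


A + B = {a + b : a ∈ A, b ∈ B}.
Enumerate all |A|·|B| = 4·2 = 8 pairs (a, b) and collect distinct sums.
a = -8: -8+-3=-11, -8+0=-8
a = -7: -7+-3=-10, -7+0=-7
a = 0: 0+-3=-3, 0+0=0
a = 4: 4+-3=1, 4+0=4
Collecting distinct sums: A + B = {-11, -10, -8, -7, -3, 0, 1, 4}
|A + B| = 8

A + B = {-11, -10, -8, -7, -3, 0, 1, 4}


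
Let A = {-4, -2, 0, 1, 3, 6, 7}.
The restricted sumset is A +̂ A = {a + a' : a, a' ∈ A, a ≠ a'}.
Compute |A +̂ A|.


Restricted sumset: A +̂ A = {a + a' : a ∈ A, a' ∈ A, a ≠ a'}.
Equivalently, take A + A and drop any sum 2a that is achievable ONLY as a + a for a ∈ A (i.e. sums representable only with equal summands).
Enumerate pairs (a, a') with a < a' (symmetric, so each unordered pair gives one sum; this covers all a ≠ a'):
  -4 + -2 = -6
  -4 + 0 = -4
  -4 + 1 = -3
  -4 + 3 = -1
  -4 + 6 = 2
  -4 + 7 = 3
  -2 + 0 = -2
  -2 + 1 = -1
  -2 + 3 = 1
  -2 + 6 = 4
  -2 + 7 = 5
  0 + 1 = 1
  0 + 3 = 3
  0 + 6 = 6
  0 + 7 = 7
  1 + 3 = 4
  1 + 6 = 7
  1 + 7 = 8
  3 + 6 = 9
  3 + 7 = 10
  6 + 7 = 13
Collected distinct sums: {-6, -4, -3, -2, -1, 1, 2, 3, 4, 5, 6, 7, 8, 9, 10, 13}
|A +̂ A| = 16
(Reference bound: |A +̂ A| ≥ 2|A| - 3 for |A| ≥ 2, with |A| = 7 giving ≥ 11.)

|A +̂ A| = 16
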